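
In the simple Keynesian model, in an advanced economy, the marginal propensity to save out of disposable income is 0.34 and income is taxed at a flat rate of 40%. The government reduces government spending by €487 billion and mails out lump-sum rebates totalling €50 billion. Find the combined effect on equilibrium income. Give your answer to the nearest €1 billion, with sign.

−€752 billion

MPC = 1 − MPS = 1 − 0.34 = 0.66.
Expenditure multiplier = 1/(1 − c(1−t)) = 1/(1 − 0.66×0.6) = 1/0.604 ≈ 1.656.
ΔG contributes k·ΔG = (−€487 billion) / 0.604 ≈ −€806.3 billion.
ΔT of −€50 billion changes first-round spending by −c·ΔT = +€33 billion, contributing k·(−c·ΔT) = (+€33 billion) / 0.604 ≈ +€54.6 billion.
Net ΔY = k(ΔG − c·ΔT) = (−€454 billion) / 0.604 ≈ −€752 billion.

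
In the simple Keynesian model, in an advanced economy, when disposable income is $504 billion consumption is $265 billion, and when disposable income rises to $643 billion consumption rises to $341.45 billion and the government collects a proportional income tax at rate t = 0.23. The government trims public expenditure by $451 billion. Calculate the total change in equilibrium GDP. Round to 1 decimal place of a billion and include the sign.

MPC = ΔC/ΔYd = (341.45 − 265)/(643 − 504) = 76.45/139 = 0.55.
Expenditure multiplier = 1/(1 − c(1−t)) = 1/(1 − 0.55×0.77) = 1/0.5765 ≈ 1.735.
ΔY = k × ΔG = (−$451 billion) / 0.5765 ≈ −$782.3 billion.

−$782.3 billion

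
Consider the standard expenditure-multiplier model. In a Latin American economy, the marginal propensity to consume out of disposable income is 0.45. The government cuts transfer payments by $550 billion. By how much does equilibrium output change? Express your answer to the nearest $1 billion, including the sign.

−$450 billion

The transfer change shifts disposable income by −$550 billion, so first-round consumption changes by c·ΔTR = 0.45 × (−$550 billion) = −$247.5 billion.
Expenditure multiplier = 1/(1 − MPC) = 1/(1 − 0.45) = 1/0.55 ≈ 1.818.
The transfer multiplier is c × k ≈ 0.818, so ΔY = k × (c·ΔTR) = (−$247.5 billion) / 0.55 = −$450 billion.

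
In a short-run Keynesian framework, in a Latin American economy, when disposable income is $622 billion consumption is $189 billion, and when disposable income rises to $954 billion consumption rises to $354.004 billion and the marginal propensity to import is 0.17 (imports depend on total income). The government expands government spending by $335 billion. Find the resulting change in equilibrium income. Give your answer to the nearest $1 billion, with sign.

+$498 billion

MPC = ΔC/ΔYd = (354.004 − 189)/(954 − 622) = 165.004/332 = 0.497.
Government-spending multiplier = 1/(1 − c + m) = 1/(1 − 0.497 + 0.17) = 1/0.673 ≈ 1.486.
ΔY = k × ΔG = (+$335 billion) / 0.673 ≈ +$498 billion.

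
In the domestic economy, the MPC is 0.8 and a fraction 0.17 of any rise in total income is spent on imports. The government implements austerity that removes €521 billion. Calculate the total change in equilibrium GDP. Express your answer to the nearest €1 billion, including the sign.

Spending multiplier = 1/(1 − c + m) = 1/(1 − 0.8 + 0.17) = 1/0.37 ≈ 2.703.
ΔY = k × ΔG = (−€521 billion) / 0.37 ≈ −€1,408 billion.

−€1,408 billion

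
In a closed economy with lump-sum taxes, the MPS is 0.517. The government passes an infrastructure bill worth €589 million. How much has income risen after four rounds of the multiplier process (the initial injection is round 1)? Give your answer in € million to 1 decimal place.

€1,077.3 million

MPC = 1 − MPS = 1 − 0.517 = 0.483.
Round 1 adds ΔG = €589 million; each later round is MPC = 0.483 times the previous.
After 4 rounds: 589 + 284.487 + 137.407221 + 66.367687743 = ΔG·(1 − c^4)/(1 − c) = 589 × (1 − 0.054423757521)/0.517 ≈ €1,077.3 million.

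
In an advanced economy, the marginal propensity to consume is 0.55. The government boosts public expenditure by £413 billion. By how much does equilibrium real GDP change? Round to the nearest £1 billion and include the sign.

Government-spending multiplier = 1/(1 − MPC) = 1/(1 − 0.55) = 1/0.45 ≈ 2.222.
ΔY = k × ΔG = (+£413 billion) / 0.45 ≈ +£918 billion.

+£918 billion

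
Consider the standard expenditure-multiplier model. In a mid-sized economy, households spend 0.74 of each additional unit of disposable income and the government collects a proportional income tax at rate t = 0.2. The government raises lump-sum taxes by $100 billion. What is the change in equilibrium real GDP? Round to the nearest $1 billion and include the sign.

−$181 billion

A lump-sum tax change of +$100 billion shifts disposable income by −$100 billion; first-round consumption changes by −c × ΔT = −0.74 × (+$100 billion) = −$74 billion.
Expenditure multiplier = 1/(1 − c(1−t)) = 1/(1 − 0.74×0.8) = 1/0.408 ≈ 2.451.
The tax multiplier is −c × k ≈ −1.814, so ΔY = k × (−c·ΔT) = (−$74 billion) / 0.408 ≈ −$181 billion.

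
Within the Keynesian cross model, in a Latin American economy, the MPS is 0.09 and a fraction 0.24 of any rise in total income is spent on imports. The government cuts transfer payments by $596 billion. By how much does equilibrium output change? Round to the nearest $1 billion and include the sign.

MPC = 1 − MPS = 1 − 0.09 = 0.91.
The transfer change shifts disposable income by −$596 billion, so first-round consumption changes by c·ΔTR = 0.91 × (−$596 billion) = −$542.36 billion.
Expenditure multiplier = 1/(1 − c + m) = 1/(1 − 0.91 + 0.24) = 1/0.33 ≈ 3.03.
The transfer multiplier is c × k ≈ 2.758, so ΔY = k × (c·ΔTR) = (−$542.36 billion) / 0.33 ≈ −$1,644 billion.

−$1,644 billion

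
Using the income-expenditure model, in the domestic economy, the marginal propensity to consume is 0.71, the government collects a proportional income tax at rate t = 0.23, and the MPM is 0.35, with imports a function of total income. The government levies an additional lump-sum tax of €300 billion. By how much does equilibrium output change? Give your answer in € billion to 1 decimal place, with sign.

A lump-sum tax change of +€300 billion shifts disposable income by −€300 billion; first-round consumption changes by −c × ΔT = −0.71 × (+€300 billion) = −€213 billion.
Expenditure multiplier = 1/(1 − c(1−t) + m) = 1/(1 − 0.71×0.77 + 0.35) = 1/0.8033 ≈ 1.245.
The tax multiplier is −c × k ≈ −0.884, so ΔY = k × (−c·ΔT) = (−€213 billion) / 0.8033 ≈ −€265.2 billion.

−€265.2 billion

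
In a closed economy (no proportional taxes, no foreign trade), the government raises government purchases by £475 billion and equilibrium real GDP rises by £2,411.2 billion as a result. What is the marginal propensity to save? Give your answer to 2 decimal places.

0.20

Implied spending multiplier k = ΔY/ΔG = 2,411.2/475 ≈ 5.0762.
Since k = 1/(1 − MPC), MPC = 1 − 1/k = 1 − ΔG/ΔY = 1 − 475/2,411.2 ≈ 0.80.
MPS = 1 − MPC = 0.20.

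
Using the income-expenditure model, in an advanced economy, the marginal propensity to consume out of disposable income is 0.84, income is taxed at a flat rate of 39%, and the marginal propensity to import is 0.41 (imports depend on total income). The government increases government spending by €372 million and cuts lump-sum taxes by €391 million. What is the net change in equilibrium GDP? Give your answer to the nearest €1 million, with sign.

+€780 million

Expenditure multiplier = 1/(1 − c(1−t) + m) = 1/(1 − 0.84×0.61 + 0.41) = 1/0.8976 ≈ 1.114.
ΔG contributes k·ΔG = (+€372 million) / 0.8976 ≈ +€414.4 million.
ΔT of −€391 million changes first-round spending by −c·ΔT = +€328.44 million, contributing k·(−c·ΔT) = (+€328.44 million) / 0.8976 ≈ +€365.9 million.
Net ΔY = k(ΔG − c·ΔT) = (+€700.44 million) / 0.8976 ≈ +€780 million.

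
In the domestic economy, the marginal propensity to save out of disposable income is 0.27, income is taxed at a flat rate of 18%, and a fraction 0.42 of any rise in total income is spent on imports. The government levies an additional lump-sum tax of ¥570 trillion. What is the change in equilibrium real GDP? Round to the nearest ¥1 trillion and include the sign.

−¥507 trillion

MPC = 1 − MPS = 1 − 0.27 = 0.73.
A lump-sum tax change of +¥570 trillion shifts disposable income by −¥570 trillion; first-round consumption changes by −c × ΔT = −0.73 × (+¥570 trillion) = −¥416.1 trillion.
Expenditure multiplier = 1/(1 − c(1−t) + m) = 1/(1 − 0.73×0.82 + 0.42) = 1/0.8214 ≈ 1.217.
The tax multiplier is −c × k ≈ −0.889, so ΔY = k × (−c·ΔT) = (−¥416.1 trillion) / 0.8214 ≈ −¥507 trillion.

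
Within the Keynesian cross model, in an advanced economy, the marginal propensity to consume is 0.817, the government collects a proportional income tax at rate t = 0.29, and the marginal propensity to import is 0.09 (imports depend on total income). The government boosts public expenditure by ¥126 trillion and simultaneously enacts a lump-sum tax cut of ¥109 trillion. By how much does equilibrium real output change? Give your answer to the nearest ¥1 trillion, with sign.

+¥422 trillion

Expenditure multiplier = 1/(1 − c(1−t) + m) = 1/(1 − 0.817×0.71 + 0.09) = 1/0.50993 ≈ 1.961.
ΔG contributes k·ΔG = (+¥126 trillion) / 0.50993 ≈ +¥247.1 trillion.
ΔT of −¥109 trillion changes first-round spending by −c·ΔT = +¥89.053 trillion, contributing k·(−c·ΔT) = (+¥89.053 trillion) / 0.50993 ≈ +¥174.6 trillion.
Net ΔY = k(ΔG − c·ΔT) = (+¥215.053 trillion) / 0.50993 ≈ +¥422 trillion.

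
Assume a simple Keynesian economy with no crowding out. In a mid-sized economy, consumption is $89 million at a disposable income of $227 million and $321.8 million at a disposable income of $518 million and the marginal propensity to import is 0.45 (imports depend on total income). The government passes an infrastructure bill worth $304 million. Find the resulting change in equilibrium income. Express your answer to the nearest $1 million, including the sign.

+$468 million

MPC = ΔC/ΔYd = (321.8 − 89)/(518 − 227) = 232.8/291 = 0.8.
Expenditure multiplier = 1/(1 − c + m) = 1/(1 − 0.8 + 0.45) = 1/0.65 ≈ 1.538.
ΔY = k × ΔG = (+$304 million) / 0.65 ≈ +$468 million.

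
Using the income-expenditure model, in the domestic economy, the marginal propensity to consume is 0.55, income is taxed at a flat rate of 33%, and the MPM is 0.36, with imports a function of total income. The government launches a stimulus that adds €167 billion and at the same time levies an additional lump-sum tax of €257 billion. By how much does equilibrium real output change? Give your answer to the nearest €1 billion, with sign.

Expenditure multiplier = 1/(1 − c(1−t) + m) = 1/(1 − 0.55×0.67 + 0.36) = 1/0.9915 ≈ 1.009.
ΔG contributes k·ΔG = (+€167 billion) / 0.9915 ≈ +€168.4 billion.
ΔT of +€257 billion changes first-round spending by −c·ΔT = −€141.35 billion, contributing k·(−c·ΔT) = (−€141.35 billion) / 0.9915 ≈ −€142.6 billion.
Net ΔY = k(ΔG − c·ΔT) = (+€25.65 billion) / 0.9915 ≈ +€26 billion.

+€26 billion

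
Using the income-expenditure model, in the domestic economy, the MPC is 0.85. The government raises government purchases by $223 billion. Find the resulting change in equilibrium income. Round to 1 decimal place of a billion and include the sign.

Government-spending multiplier = 1/(1 − MPC) = 1/(1 − 0.85) = 1/0.15 ≈ 6.667.
ΔY = k × ΔG = (+$223 billion) / 0.15 ≈ +$1,486.7 billion.

+$1,486.7 billion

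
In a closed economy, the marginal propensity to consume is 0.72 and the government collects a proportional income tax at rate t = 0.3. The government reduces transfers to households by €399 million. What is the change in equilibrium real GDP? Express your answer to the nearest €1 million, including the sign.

The transfer change shifts disposable income by −€399 million, so first-round consumption changes by c·ΔTR = 0.72 × (−€399 million) = −€287.28 million.
Expenditure multiplier = 1/(1 − c(1−t)) = 1/(1 − 0.72×0.7) = 1/0.496 ≈ 2.016.
The transfer multiplier is c × k ≈ 1.452, so ΔY = k × (c·ΔTR) = (−€287.28 million) / 0.496 ≈ −€579 million.

−€579 million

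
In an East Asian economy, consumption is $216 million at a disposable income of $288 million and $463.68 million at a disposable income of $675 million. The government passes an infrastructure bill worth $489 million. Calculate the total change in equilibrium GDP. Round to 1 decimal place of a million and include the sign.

+$1,358.3 million

MPC = ΔC/ΔYd = (463.68 − 216)/(675 − 288) = 247.68/387 = 0.64.
Government-spending multiplier = 1/(1 − MPC) = 1/(1 − 0.64) = 1/0.36 ≈ 2.778.
ΔY = k × ΔG = (+$489 million) / 0.36 ≈ +$1,358.3 million.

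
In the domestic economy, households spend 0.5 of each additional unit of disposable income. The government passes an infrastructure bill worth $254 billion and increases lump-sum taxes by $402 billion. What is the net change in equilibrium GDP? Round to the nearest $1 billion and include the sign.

Expenditure multiplier = 1/(1 − MPC) = 1/(1 − 0.5) = 1/0.5 = 2.
ΔG contributes k·ΔG = (+$254 billion) / 0.5 = +$508 billion.
ΔT of +$402 billion changes first-round spending by −c·ΔT = −$201 billion, contributing k·(−c·ΔT) = (−$201 billion) / 0.5 = −$402 billion.
Net ΔY = k(ΔG − c·ΔT) = (+$53 billion) / 0.5 = +$106 billion.

+$106 billion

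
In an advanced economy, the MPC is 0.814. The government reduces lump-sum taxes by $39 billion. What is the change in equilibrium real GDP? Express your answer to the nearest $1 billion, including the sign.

A lump-sum tax change of −$39 billion shifts disposable income by +$39 billion; first-round consumption changes by −c × ΔT = −0.814 × (−$39 billion) = +$31.746 billion.
Expenditure multiplier = 1/(1 − MPC) = 1/(1 − 0.814) = 1/0.186 ≈ 5.376.
The tax multiplier is −c × k ≈ −4.376, so ΔY = k × (−c·ΔT) = (+$31.746 billion) / 0.186 ≈ +$171 billion.

+$171 billion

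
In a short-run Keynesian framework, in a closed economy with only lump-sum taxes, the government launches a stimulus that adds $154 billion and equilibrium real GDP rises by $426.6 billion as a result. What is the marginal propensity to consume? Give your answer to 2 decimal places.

0.64

Implied spending multiplier k = ΔY/ΔG = 426.6/154 ≈ 2.7701.
Since k = 1/(1 − MPC), MPC = 1 − 1/k = 1 − ΔG/ΔY = 1 − 154/426.6 ≈ 0.64.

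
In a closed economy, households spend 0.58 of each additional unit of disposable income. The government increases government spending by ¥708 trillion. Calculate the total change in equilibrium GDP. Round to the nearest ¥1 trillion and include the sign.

+¥1,686 trillion

Spending multiplier = 1/(1 − MPC) = 1/(1 − 0.58) = 1/0.42 ≈ 2.381.
ΔY = k × ΔG = (+¥708 trillion) / 0.42 ≈ +¥1,686 trillion.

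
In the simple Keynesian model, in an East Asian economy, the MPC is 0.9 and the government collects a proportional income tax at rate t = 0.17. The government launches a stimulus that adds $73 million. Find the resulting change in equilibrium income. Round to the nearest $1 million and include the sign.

Spending multiplier = 1/(1 − c(1−t)) = 1/(1 − 0.9×0.83) = 1/0.253 ≈ 3.953.
ΔY = k × ΔG = (+$73 million) / 0.253 ≈ +$289 million.

+$289 million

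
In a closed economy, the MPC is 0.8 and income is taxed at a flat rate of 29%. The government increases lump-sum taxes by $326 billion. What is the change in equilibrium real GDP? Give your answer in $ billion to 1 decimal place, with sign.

−$603.7 billion

A lump-sum tax change of +$326 billion shifts disposable income by −$326 billion; first-round consumption changes by −c × ΔT = −0.8 × (+$326 billion) = −$260.8 billion.
Expenditure multiplier = 1/(1 − c(1−t)) = 1/(1 − 0.8×0.71) = 1/0.432 ≈ 2.315.
The tax multiplier is −c × k ≈ −1.852, so ΔY = k × (−c·ΔT) = (−$260.8 billion) / 0.432 ≈ −$603.7 billion.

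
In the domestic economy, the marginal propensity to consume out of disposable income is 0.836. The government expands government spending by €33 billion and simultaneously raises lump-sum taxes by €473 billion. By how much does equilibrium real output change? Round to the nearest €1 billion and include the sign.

Expenditure multiplier = 1/(1 − MPC) = 1/(1 − 0.836) = 1/0.164 ≈ 6.098.
ΔG contributes k·ΔG = (+€33 billion) / 0.164 ≈ +€201.2 billion.
ΔT of +€473 billion changes first-round spending by −c·ΔT = −€395.428 billion, contributing k·(−c·ΔT) = (−€395.428 billion) / 0.164 ≈ −€2,411.1 billion.
Net ΔY = k(ΔG − c·ΔT) = (−€362.428 billion) / 0.164 ≈ −€2,210 billion.

−€2,210 billion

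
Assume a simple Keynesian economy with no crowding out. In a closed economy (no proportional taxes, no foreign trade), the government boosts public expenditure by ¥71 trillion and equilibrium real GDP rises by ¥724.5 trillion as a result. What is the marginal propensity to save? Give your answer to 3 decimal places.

Implied spending multiplier k = ΔY/ΔG = 724.5/71 ≈ 10.2042.
Since k = 1/(1 − MPC), MPC = 1 − 1/k = 1 − ΔG/ΔY = 1 − 71/724.5 ≈ 0.902.
MPS = 1 − MPC = 0.098.

0.098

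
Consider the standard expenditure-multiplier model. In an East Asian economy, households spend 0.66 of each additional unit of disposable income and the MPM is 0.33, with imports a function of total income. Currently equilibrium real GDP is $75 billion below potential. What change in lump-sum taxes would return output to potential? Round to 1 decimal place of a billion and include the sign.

−$76.1 billion

Spending multiplier = 1/(1 − c + m) = 1/(1 − 0.66 + 0.33) = 1/0.67 ≈ 1.493.
Tax multiplier = −c·k = −0.66/0.67 ≈ −0.985. Need ΔY = +$75 billion, so ΔT = ΔY/(−c·k) = −(+$75 billion) × 0.67 / 0.66 ≈ −$76.1 billion.
The government should cut lump-sum taxes by $76.1 billion.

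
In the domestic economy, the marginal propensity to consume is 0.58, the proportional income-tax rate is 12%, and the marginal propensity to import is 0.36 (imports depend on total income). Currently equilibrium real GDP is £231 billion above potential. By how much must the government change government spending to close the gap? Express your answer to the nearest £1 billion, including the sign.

Spending multiplier = 1/(1 − c(1−t) + m) = 1/(1 − 0.58×0.88 + 0.36) = 1/0.8496 ≈ 1.177.
Need ΔY = −£231 billion, so ΔG = ΔY/k = (−£231 billion) × 0.8496 ≈ −£196 billion.
The government should cut government spending by £196 billion.

−£196 billion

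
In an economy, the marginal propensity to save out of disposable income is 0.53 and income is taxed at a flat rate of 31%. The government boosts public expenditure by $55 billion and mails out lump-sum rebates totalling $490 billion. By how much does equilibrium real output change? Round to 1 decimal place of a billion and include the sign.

+$422.2 billion

MPC = 1 − MPS = 1 − 0.53 = 0.47.
Expenditure multiplier = 1/(1 − c(1−t)) = 1/(1 − 0.47×0.69) = 1/0.6757 ≈ 1.48.
ΔG contributes k·ΔG = (+$55 billion) / 0.6757 ≈ +$81.4 billion.
ΔT of −$490 billion changes first-round spending by −c·ΔT = +$230.3 billion, contributing k·(−c·ΔT) = (+$230.3 billion) / 0.6757 ≈ +$340.8 billion.
Net ΔY = k(ΔG − c·ΔT) = (+$285.3 billion) / 0.6757 ≈ +$422.2 billion.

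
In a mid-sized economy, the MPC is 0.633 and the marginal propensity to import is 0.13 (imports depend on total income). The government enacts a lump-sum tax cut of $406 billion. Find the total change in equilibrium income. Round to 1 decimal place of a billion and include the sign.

A lump-sum tax change of −$406 billion shifts disposable income by +$406 billion; first-round consumption changes by −c × ΔT = −0.633 × (−$406 billion) = +$256.998 billion.
Expenditure multiplier = 1/(1 − c + m) = 1/(1 − 0.633 + 0.13) = 1/0.497 ≈ 2.012.
The tax multiplier is −c × k ≈ −1.274, so ΔY = k × (−c·ΔT) = (+$256.998 billion) / 0.497 ≈ +$517.1 billion.

+$517.1 billion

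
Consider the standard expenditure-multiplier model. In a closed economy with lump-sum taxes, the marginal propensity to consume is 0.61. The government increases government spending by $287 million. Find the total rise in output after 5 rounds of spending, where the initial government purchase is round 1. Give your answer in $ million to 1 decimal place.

$673.7 million

Round 1 adds ΔG = $287 million; each later round is MPC = 0.61 times the previous.
After 5 rounds: 287 + 175.07 + 106.7927 + 65.143547 + 39.73756367 = ΔG·(1 − c^5)/(1 − c) = 287 × (1 − 0.0844596301)/0.39 ≈ $673.7 million.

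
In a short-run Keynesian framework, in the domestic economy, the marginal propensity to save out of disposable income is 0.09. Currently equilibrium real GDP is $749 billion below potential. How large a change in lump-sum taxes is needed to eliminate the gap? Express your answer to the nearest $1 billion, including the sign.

MPC = 1 − MPS = 1 − 0.09 = 0.91.
Spending multiplier = 1/(1 − MPC) = 1/(1 − 0.91) = 1/0.09 ≈ 11.111.
Tax multiplier = −c·k = −0.91/0.09 ≈ −10.111. Need ΔY = +$749 billion, so ΔT = ΔY/(−c·k) = −(+$749 billion) × 0.09 / 0.91 ≈ −$74 billion.
The government should cut lump-sum taxes by $74 billion.

−$74 billion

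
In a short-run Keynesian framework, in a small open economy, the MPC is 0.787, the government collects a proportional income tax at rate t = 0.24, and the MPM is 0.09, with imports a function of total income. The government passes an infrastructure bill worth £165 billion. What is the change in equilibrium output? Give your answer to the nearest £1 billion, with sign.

Expenditure multiplier = 1/(1 − c(1−t) + m) = 1/(1 − 0.787×0.76 + 0.09) = 1/0.49188 ≈ 2.033.
ΔY = k × ΔG = (+£165 billion) / 0.49188 ≈ +£335 billion.

+£335 billion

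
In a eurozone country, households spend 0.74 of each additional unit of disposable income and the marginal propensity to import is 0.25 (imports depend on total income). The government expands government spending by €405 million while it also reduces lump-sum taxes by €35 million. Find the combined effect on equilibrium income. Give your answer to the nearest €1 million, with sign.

Expenditure multiplier = 1/(1 − c + m) = 1/(1 − 0.74 + 0.25) = 1/0.51 ≈ 1.961.
ΔG contributes k·ΔG = (+€405 million) / 0.51 ≈ +€794.1 million.
ΔT of −€35 million changes first-round spending by −c·ΔT = +€25.9 million, contributing k·(−c·ΔT) = (+€25.9 million) / 0.51 ≈ +€50.8 million.
Net ΔY = k(ΔG − c·ΔT) = (+€430.9 million) / 0.51 ≈ +€845 million.

+€845 million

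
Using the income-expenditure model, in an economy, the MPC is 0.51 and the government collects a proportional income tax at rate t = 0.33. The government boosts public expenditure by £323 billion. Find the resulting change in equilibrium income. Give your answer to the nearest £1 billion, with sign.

Government-spending multiplier = 1/(1 − c(1−t)) = 1/(1 − 0.51×0.67) = 1/0.6583 ≈ 1.519.
ΔY = k × ΔG = (+£323 billion) / 0.6583 ≈ +£491 billion.

+£491 billion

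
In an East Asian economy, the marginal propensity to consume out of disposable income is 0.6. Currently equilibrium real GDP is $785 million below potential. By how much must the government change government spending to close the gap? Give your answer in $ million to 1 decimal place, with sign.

+$314.0 million

Spending multiplier = 1/(1 − MPC) = 1/(1 − 0.6) = 1/0.4 = 2.5.
Need ΔY = +$785 million, so ΔG = ΔY/k = (+$785 million) × 0.4 = +$314 million.
The government should increase government spending by $314 million.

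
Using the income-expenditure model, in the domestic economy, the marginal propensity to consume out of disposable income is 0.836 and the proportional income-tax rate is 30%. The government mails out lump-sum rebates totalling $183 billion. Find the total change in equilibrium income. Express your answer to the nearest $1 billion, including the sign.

+$369 billion

A lump-sum tax change of −$183 billion shifts disposable income by +$183 billion; first-round consumption changes by −c × ΔT = −0.836 × (−$183 billion) = +$152.988 billion.
Expenditure multiplier = 1/(1 − c(1−t)) = 1/(1 − 0.836×0.7) = 1/0.4148 ≈ 2.411.
The tax multiplier is −c × k ≈ −2.015, so ΔY = k × (−c·ΔT) = (+$152.988 billion) / 0.4148 ≈ +$369 billion.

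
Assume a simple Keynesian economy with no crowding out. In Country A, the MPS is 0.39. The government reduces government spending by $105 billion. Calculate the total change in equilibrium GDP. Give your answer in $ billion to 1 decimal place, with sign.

−$269.2 billion

MPC = 1 − MPS = 1 − 0.39 = 0.61.
Expenditure multiplier = 1/(1 − MPC) = 1/(1 − 0.61) = 1/0.39 ≈ 2.564.
ΔY = k × ΔG = (−$105 billion) / 0.39 ≈ −$269.2 billion.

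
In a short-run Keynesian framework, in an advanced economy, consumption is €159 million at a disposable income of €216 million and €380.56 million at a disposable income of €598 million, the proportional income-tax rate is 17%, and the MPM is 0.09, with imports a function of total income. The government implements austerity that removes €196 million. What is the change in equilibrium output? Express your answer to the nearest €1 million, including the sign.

−€322 million

MPC = ΔC/ΔYd = (380.56 − 159)/(598 − 216) = 221.56/382 = 0.58.
Expenditure multiplier = 1/(1 − c(1−t) + m) = 1/(1 − 0.58×0.83 + 0.09) = 1/0.6086 ≈ 1.643.
ΔY = k × ΔG = (−€196 million) / 0.6086 ≈ −€322 million.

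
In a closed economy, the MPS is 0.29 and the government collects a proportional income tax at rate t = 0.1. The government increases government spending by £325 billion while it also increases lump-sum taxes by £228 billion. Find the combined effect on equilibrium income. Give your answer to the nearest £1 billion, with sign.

MPC = 1 − MPS = 1 − 0.29 = 0.71.
Expenditure multiplier = 1/(1 − c(1−t)) = 1/(1 − 0.71×0.9) = 1/0.361 ≈ 2.77.
ΔG contributes k·ΔG = (+£325 billion) / 0.361 ≈ +£900.3 billion.
ΔT of +£228 billion changes first-round spending by −c·ΔT = −£161.88 billion, contributing k·(−c·ΔT) = (−£161.88 billion) / 0.361 ≈ −£448.4 billion.
Net ΔY = k(ΔG − c·ΔT) = (+£163.12 billion) / 0.361 ≈ +£452 billion.

+£452 billion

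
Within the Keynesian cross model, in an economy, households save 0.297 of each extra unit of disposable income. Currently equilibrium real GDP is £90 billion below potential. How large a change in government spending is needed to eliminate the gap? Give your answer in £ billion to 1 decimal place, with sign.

MPC = 1 − MPS = 1 − 0.297 = 0.703.
Spending multiplier = 1/(1 − MPC) = 1/(1 − 0.703) = 1/0.297 ≈ 3.367.
Need ΔY = +£90 billion, so ΔG = ΔY/k = (+£90 billion) × 0.297 ≈ +£26.7 billion.
The government should increase government spending by £26.7 billion.

+£26.7 billion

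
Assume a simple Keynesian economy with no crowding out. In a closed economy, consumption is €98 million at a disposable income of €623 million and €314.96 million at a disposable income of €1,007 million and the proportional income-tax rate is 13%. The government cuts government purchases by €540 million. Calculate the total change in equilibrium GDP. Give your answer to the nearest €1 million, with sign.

MPC = ΔC/ΔYd = (314.96 − 98)/(1,007 − 623) = 216.96/384 = 0.565.
Expenditure multiplier = 1/(1 − c(1−t)) = 1/(1 − 0.565×0.87) = 1/0.50845 ≈ 1.967.
ΔY = k × ΔG = (−€540 million) / 0.50845 ≈ −€1,062 million.

−€1,062 million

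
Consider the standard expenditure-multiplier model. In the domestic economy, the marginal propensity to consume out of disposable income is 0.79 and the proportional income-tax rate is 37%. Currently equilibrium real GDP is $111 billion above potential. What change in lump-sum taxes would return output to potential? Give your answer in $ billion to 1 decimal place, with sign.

+$70.6 billion

Spending multiplier = 1/(1 − c(1−t)) = 1/(1 − 0.79×0.63) = 1/0.5023 ≈ 1.991.
Tax multiplier = −c·k = −0.79/0.5023 ≈ −1.573. Need ΔY = −$111 billion, so ΔT = ΔY/(−c·k) = −(−$111 billion) × 0.5023 / 0.79 ≈ +$70.6 billion.
The government should raise lump-sum taxes by $70.6 billion.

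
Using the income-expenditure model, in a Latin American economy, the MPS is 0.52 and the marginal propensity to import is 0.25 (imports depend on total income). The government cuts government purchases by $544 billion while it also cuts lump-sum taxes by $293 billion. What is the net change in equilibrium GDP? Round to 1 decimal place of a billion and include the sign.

MPC = 1 − MPS = 1 − 0.52 = 0.48.
Expenditure multiplier = 1/(1 − c + m) = 1/(1 − 0.48 + 0.25) = 1/0.77 ≈ 1.299.
ΔG contributes k·ΔG = (−$544 billion) / 0.77 ≈ −$706.5 billion.
ΔT of −$293 billion changes first-round spending by −c·ΔT = +$140.64 billion, contributing k·(−c·ΔT) = (+$140.64 billion) / 0.77 ≈ +$182.6 billion.
Net ΔY = k(ΔG − c·ΔT) = (−$403.36 billion) / 0.77 ≈ −$523.8 billion.

−$523.8 billion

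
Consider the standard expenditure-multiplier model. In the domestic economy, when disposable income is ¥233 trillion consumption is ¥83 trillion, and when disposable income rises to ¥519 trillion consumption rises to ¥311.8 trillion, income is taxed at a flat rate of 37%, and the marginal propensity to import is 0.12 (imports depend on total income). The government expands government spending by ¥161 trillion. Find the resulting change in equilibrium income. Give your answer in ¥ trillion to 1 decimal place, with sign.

+¥261.4 trillion

MPC = ΔC/ΔYd = (311.8 − 83)/(519 − 233) = 228.8/286 = 0.8.
Spending multiplier = 1/(1 − c(1−t) + m) = 1/(1 − 0.8×0.63 + 0.12) = 1/0.616 ≈ 1.623.
ΔY = k × ΔG = (+¥161 trillion) / 0.616 ≈ +¥261.4 trillion.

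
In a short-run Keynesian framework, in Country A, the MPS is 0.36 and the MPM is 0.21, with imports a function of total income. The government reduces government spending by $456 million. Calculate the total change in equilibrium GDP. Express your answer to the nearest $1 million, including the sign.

MPC = 1 − MPS = 1 − 0.36 = 0.64.
Expenditure multiplier = 1/(1 − c + m) = 1/(1 − 0.64 + 0.21) = 1/0.57 ≈ 1.754.
ΔY = k × ΔG = (−$456 million) / 0.57 = −$800 million.

−$800 million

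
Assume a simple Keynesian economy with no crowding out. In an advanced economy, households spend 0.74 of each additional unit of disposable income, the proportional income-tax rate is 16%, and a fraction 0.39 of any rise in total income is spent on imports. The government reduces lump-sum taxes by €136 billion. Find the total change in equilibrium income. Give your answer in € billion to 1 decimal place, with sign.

A lump-sum tax change of −€136 billion shifts disposable income by +€136 billion; first-round consumption changes by −c × ΔT = −0.74 × (−€136 billion) = +€100.64 billion.
Expenditure multiplier = 1/(1 − c(1−t) + m) = 1/(1 − 0.74×0.84 + 0.39) = 1/0.7684 ≈ 1.301.
The tax multiplier is −c × k ≈ −0.963, so ΔY = k × (−c·ΔT) = (+€100.64 billion) / 0.7684 ≈ +€131 billion.

+€131.0 billion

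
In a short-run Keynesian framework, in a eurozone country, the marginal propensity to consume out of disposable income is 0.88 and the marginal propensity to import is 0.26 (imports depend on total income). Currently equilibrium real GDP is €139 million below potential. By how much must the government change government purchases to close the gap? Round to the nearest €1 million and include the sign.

+€53 million

Spending multiplier = 1/(1 − c + m) = 1/(1 − 0.88 + 0.26) = 1/0.38 ≈ 2.632.
Need ΔY = +€139 million, so ΔG = ΔY/k = (+€139 million) × 0.38 ≈ +€53 million.
The government should increase government purchases by €53 million.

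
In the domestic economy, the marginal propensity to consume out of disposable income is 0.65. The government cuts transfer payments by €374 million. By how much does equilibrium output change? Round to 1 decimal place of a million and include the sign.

−€694.6 million

The transfer change shifts disposable income by −€374 million, so first-round consumption changes by c·ΔTR = 0.65 × (−€374 million) = −€243.1 million.
Expenditure multiplier = 1/(1 − MPC) = 1/(1 − 0.65) = 1/0.35 ≈ 2.857.
The transfer multiplier is c × k ≈ 1.857, so ΔY = k × (c·ΔTR) = (−€243.1 million) / 0.35 ≈ −€694.6 million.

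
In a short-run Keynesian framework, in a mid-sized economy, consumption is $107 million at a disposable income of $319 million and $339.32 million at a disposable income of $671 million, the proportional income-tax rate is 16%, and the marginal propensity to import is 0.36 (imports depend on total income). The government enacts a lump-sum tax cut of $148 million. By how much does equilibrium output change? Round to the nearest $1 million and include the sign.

MPC = ΔC/ΔYd = (339.32 − 107)/(671 − 319) = 232.32/352 = 0.66.
A lump-sum tax change of −$148 million shifts disposable income by +$148 million; first-round consumption changes by −c × ΔT = −0.66 × (−$148 million) = +$97.68 million.
Expenditure multiplier = 1/(1 − c(1−t) + m) = 1/(1 − 0.66×0.84 + 0.36) = 1/0.8056 ≈ 1.241.
The tax multiplier is −c × k ≈ −0.819, so ΔY = k × (−c·ΔT) = (+$97.68 million) / 0.8056 ≈ +$121 million.

+$121 million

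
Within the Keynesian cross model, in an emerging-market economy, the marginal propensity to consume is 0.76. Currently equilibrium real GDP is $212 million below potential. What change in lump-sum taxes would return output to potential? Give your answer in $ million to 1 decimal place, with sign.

Spending multiplier = 1/(1 − MPC) = 1/(1 − 0.76) = 1/0.24 ≈ 4.167.
Tax multiplier = −c·k = −0.76/0.24 ≈ −3.167. Need ΔY = +$212 million, so ΔT = ΔY/(−c·k) = −(+$212 million) × 0.24 / 0.76 ≈ −$66.9 million.
The government should cut lump-sum taxes by $66.9 million.

−$66.9 million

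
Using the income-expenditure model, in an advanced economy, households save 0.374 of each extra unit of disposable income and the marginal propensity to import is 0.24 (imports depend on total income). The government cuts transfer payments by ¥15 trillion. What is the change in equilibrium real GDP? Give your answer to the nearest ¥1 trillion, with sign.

−¥15 trillion

MPC = 1 − MPS = 1 − 0.374 = 0.626.
The transfer change shifts disposable income by −¥15 trillion, so first-round consumption changes by c·ΔTR = 0.626 × (−¥15 trillion) = −¥9.39 trillion.
Expenditure multiplier = 1/(1 − c + m) = 1/(1 − 0.626 + 0.24) = 1/0.614 ≈ 1.629.
The transfer multiplier is c × k ≈ 1.02, so ΔY = k × (c·ΔTR) = (−¥9.39 trillion) / 0.614 ≈ −¥15 trillion.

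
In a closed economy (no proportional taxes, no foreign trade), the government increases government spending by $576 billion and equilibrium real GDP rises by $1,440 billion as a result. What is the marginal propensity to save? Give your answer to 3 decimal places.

0.400

Implied spending multiplier k = ΔY/ΔG = 1,440/576 = 2.5.
Since k = 1/(1 − MPC), MPC = 1 − 1/k = 1 − ΔG/ΔY = 1 − 576/1,440 = 0.600.
MPS = 1 − MPC = 0.400.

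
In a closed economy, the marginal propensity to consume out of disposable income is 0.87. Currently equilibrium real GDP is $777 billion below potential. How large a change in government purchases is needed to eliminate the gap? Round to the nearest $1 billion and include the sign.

Spending multiplier = 1/(1 − MPC) = 1/(1 − 0.87) = 1/0.13 ≈ 7.692.
Need ΔY = +$777 billion, so ΔG = ΔY/k = (+$777 billion) × 0.13 ≈ +$101 billion.
The government should increase government purchases by $101 billion.

+$101 billion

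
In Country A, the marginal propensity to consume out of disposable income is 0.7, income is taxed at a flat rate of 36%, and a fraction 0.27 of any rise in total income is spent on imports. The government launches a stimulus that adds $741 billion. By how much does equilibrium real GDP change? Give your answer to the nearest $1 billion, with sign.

+$901 billion

Spending multiplier = 1/(1 − c(1−t) + m) = 1/(1 − 0.7×0.64 + 0.27) = 1/0.822 ≈ 1.217.
ΔY = k × ΔG = (+$741 billion) / 0.822 ≈ +$901 billion.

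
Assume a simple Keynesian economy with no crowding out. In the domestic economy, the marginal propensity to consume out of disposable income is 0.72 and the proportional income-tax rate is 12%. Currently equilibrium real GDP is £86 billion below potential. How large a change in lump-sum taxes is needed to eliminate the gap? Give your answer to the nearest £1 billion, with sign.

Spending multiplier = 1/(1 − c(1−t)) = 1/(1 − 0.72×0.88) = 1/0.3664 ≈ 2.729.
Tax multiplier = −c·k = −0.72/0.3664 ≈ −1.965. Need ΔY = +£86 billion, so ΔT = ΔY/(−c·k) = −(+£86 billion) × 0.3664 / 0.72 ≈ −£44 billion.
The government should cut lump-sum taxes by £44 billion.

−£44 billion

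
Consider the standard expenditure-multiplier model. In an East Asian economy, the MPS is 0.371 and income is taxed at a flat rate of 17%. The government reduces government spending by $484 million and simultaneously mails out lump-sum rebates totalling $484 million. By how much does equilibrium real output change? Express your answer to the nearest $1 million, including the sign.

−$376 million

MPC = 1 − MPS = 1 − 0.371 = 0.629.
Expenditure multiplier = 1/(1 − c(1−t)) = 1/(1 − 0.629×0.83) = 1/0.47793 ≈ 2.092.
ΔG contributes k·ΔG = (−$484 million) / 0.47793 ≈ −$1,012.7 million.
ΔT of −$484 million changes first-round spending by −c·ΔT = +$304.436 million, contributing k·(−c·ΔT) = (+$304.436 million) / 0.47793 ≈ +$637 million.
Net ΔY = k(ΔG − c·ΔT) = (−$179.564 million) / 0.47793 ≈ −$376 million.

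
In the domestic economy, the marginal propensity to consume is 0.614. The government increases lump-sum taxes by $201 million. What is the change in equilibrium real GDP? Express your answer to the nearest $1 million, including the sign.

−$320 million

A lump-sum tax change of +$201 million shifts disposable income by −$201 million; first-round consumption changes by −c × ΔT = −0.614 × (+$201 million) = −$123.414 million.
Expenditure multiplier = 1/(1 − MPC) = 1/(1 − 0.614) = 1/0.386 ≈ 2.591.
The tax multiplier is −c × k ≈ −1.591, so ΔY = k × (−c·ΔT) = (−$123.414 million) / 0.386 ≈ −$320 million.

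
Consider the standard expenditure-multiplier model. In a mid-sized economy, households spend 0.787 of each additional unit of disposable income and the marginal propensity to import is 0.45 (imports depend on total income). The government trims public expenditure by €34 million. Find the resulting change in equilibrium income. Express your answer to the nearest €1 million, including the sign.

−€51 million

Expenditure multiplier = 1/(1 − c + m) = 1/(1 − 0.787 + 0.45) = 1/0.663 ≈ 1.508.
ΔY = k × ΔG = (−€34 million) / 0.663 ≈ −€51 million.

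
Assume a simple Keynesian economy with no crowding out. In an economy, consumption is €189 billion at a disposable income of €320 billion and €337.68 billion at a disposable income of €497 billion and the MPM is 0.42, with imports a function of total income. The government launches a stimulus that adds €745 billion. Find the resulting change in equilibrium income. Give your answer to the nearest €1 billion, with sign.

+€1,284 billion

MPC = ΔC/ΔYd = (337.68 − 189)/(497 − 320) = 148.68/177 = 0.84.
Expenditure multiplier = 1/(1 − c + m) = 1/(1 − 0.84 + 0.42) = 1/0.58 ≈ 1.724.
ΔY = k × ΔG = (+€745 billion) / 0.58 ≈ +€1,284 billion.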